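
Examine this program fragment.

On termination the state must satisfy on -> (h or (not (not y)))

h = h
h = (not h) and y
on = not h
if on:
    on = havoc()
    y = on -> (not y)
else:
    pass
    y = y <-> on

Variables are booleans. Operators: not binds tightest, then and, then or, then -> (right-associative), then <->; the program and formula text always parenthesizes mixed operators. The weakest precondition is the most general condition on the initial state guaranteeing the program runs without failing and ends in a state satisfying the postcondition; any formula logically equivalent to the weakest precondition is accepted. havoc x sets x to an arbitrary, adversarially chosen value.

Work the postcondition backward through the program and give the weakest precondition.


Working backward. After the program, the postcondition on -> (h or (not (not y))) must hold; in canonical form it is on -> (h or y).
Then branch requires h or (not y); else branch requires on -> (h or (y <-> on)).
Before the if: (on -> (h or (not y))) and ((not on) -> (on -> (h or (y <-> on))))
Before on := not h: ((not h) -> (h or (not y))) and (h -> ((not h) -> (h or (y <-> (not h)))))
Before h := (not h) and y: ((not ((not h) and y)) -> (((not h) and y) or (not y))) and (((not h) and y) -> ((not ((not h) and y)) -> (((not h) and y) or (y <-> (not ((not h) and y))))))
Before h := h: ((not ((not h) and y)) -> (((not h) and y) or (not y))) and (((not h) and y) -> ((not ((not h) and y)) -> (((not h) and y) or (y <-> (not ((not h) and y))))))
Answer: WP = ((not ((not h) and y)) -> (((not h) and y) or (not y))) and (((not h) and y) -> ((not ((not h) and y)) -> (((not h) and y) or (y <-> (not ((not h) and y))))))


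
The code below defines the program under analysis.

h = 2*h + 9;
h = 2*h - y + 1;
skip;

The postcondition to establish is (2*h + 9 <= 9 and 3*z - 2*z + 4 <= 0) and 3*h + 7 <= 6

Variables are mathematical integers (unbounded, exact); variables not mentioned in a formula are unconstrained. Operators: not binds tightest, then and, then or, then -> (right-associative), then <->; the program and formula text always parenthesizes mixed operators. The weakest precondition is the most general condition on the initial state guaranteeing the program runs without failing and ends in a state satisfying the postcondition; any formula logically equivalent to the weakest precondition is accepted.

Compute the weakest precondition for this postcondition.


Working backward. After the program, the postcondition (2*h + 9 <= 9 and 3*z - 2*z + 4 <= 0) and 3*h + 7 <= 6 must hold; in canonical form it is 2*h <= 0 and z <= -4 and 3*h <= -1.
Before skip: 2*h <= 0 and z <= -4 and 3*h <= -1
Before h := 2*h - y + 1: 4*h <= 2*y - 2 and z <= -4 and 6*h <= 3*y - 4
Before h := 2*h + 9: 8*h <= 2*y - 38 and z <= -4 and 12*h <= 3*y - 58
Answer: WP = 8*h <= 2*y - 38 and z <= -4 and 12*h <= 3*y - 58


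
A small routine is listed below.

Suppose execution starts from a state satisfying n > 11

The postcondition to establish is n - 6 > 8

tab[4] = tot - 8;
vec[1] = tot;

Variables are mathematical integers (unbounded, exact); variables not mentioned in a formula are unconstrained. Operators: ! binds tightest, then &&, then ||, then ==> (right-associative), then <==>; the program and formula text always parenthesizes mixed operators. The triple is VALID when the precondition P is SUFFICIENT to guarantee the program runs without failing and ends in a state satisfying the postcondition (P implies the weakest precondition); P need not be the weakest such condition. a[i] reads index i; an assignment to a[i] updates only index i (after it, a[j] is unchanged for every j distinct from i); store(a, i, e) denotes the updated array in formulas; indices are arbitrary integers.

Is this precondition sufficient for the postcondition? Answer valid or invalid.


Working backward. After the program, the postcondition n - 6 > 8 must hold; in canonical form it is n > 14.
Before vec[1] := tot: n > 14
Before tab[4] := tot - 8: n > 14
The weakest precondition is n > 14.
Check whether n > 11 implies it.
Countermodel: at the initial state n = 12, the precondition holds but the weakest precondition fails.
Answer: invalid


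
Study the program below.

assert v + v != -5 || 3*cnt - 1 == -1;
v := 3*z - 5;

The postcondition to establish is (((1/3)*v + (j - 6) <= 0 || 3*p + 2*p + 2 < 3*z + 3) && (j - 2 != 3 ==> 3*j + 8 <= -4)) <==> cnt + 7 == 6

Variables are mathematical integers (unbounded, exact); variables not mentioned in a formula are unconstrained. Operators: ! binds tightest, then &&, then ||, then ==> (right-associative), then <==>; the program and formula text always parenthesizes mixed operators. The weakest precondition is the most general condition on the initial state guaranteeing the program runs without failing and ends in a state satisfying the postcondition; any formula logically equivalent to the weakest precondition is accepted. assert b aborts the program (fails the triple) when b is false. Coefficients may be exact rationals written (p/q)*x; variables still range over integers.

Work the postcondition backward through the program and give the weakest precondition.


Working backward. After the program, the postcondition (((1/3)*v + (j - 6) <= 0 || 3*p + 2*p + 2 < 3*z + 3) && (j - 2 != 3 ==> 3*j + 8 <= -4)) <==> cnt + 7 == 6 must hold; in canonical form it is ((j + (1/3)*v <= 6 || 5*p < 3*z + 1) && (j != 5 ==> 3*j <= -12)) <==> cnt == -1.
Before v := 3*z - 5: ((j + z <= 23/3 || 5*p < 3*z + 1) && (j != 5 ==> 3*j <= -12)) <==> cnt == -1
Before assert v + v != -5 || 3*cnt - 1 == -1: (2*v != -5 || 3*cnt == 0) && (((j + z <= 23/3 || 5*p < 3*z + 1) && (j != 5 ==> 3*j <= -12)) <==> cnt == -1)
Answer: WP = (2*v != -5 || 3*cnt == 0) && (((j + z <= 23/3 || 5*p < 3*z + 1) && (j != 5 ==> 3*j <= -12)) <==> cnt == -1)


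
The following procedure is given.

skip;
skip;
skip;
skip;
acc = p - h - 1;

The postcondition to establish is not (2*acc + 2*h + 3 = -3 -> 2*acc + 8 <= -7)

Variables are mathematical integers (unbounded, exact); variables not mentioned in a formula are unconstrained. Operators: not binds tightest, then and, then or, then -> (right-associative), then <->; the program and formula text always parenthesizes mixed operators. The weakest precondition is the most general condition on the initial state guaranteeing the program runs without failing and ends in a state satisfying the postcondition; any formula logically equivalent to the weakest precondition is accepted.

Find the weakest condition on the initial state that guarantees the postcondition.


Working backward. After the program, the postcondition not (2*acc + 2*h + 3 = -3 -> 2*acc + 8 <= -7) must hold; in canonical form it is not (2*acc + 2*h = -6 -> 2*acc <= -15).
Before acc := p - h - 1: not (2*p = -4 -> 2*p <= 2*h - 13)
Before skip: not (2*p = -4 -> 2*p <= 2*h - 13)
Before skip: not (2*p = -4 -> 2*p <= 2*h - 13)
Before skip: not (2*p = -4 -> 2*p <= 2*h - 13)
Before skip: not (2*p = -4 -> 2*p <= 2*h - 13)
Answer: WP = not (2*p = -4 -> 2*p <= 2*h - 13)


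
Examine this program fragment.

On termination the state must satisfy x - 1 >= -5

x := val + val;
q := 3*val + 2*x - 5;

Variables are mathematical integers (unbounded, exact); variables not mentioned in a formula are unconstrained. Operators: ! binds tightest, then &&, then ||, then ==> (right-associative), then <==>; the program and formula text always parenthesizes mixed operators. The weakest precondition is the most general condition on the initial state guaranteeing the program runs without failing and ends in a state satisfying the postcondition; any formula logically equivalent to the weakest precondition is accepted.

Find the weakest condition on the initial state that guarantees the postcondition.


Working backward. After the program, the postcondition x - 1 >= -5 must hold; in canonical form it is x >= -4.
Before q := 3*val + 2*x - 5: x >= -4
Before x := val + val: 2*val >= -4
Answer: WP = 2*val >= -4


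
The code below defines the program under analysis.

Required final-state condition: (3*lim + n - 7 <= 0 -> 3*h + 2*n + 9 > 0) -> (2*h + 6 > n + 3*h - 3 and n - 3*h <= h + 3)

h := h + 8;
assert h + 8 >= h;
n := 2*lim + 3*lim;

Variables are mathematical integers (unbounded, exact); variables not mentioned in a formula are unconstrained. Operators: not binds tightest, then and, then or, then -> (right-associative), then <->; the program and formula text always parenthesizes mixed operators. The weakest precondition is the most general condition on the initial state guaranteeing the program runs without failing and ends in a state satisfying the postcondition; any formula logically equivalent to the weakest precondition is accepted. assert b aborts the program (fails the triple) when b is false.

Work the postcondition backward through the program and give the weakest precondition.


Working backward. After the program, the postcondition (3*lim + n - 7 <= 0 -> 3*h + 2*n + 9 > 0) -> (2*h + 6 > n + 3*h - 3 and n - 3*h <= h + 3) must hold; in canonical form it is (3*lim + n <= 7 -> 3*h + 2*n > -9) -> (h + n < 9 and n <= 4*h + 3).
Before n := 2*lim + 3*lim: (8*lim <= 7 -> 3*h + 10*lim > -9) -> (h + 5*lim < 9 and 5*lim <= 4*h + 3)
Before assert h + 8 >= h: (8*lim <= 7 -> 3*h + 10*lim > -9) -> (h + 5*lim < 9 and 5*lim <= 4*h + 3)
Before h := h + 8: (8*lim <= 7 -> 3*h + 10*lim > -33) -> (h + 5*lim < 1 and 5*lim <= 4*h + 35)
Answer: WP = (8*lim <= 7 -> 3*h + 10*lim > -33) -> (h + 5*lim < 1 and 5*lim <= 4*h + 35)


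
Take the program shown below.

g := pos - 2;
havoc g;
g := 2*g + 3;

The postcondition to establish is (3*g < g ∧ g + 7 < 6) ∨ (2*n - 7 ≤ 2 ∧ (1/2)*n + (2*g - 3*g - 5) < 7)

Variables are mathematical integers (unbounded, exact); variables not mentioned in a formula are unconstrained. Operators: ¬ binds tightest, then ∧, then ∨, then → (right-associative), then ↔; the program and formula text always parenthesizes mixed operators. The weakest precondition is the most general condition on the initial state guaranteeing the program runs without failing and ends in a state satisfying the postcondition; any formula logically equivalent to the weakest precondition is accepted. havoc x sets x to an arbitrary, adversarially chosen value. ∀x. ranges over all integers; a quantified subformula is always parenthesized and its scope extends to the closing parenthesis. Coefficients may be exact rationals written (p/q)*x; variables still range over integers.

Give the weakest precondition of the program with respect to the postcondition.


Working backward. After the program, the postcondition (3*g < g ∧ g + 7 < 6) ∨ (2*n - 7 ≤ 2 ∧ (1/2)*n + (2*g - 3*g - 5) < 7) must hold; in canonical form it is (2*g < 0 ∧ g < -1) ∨ (2*n ≤ 9 ∧ (1/2)*n < g + 12).
Before g := 2*g + 3: (4*g < -6 ∧ 2*g < -4) ∨ (2*n ≤ 9 ∧ (1/2)*n < 2*g + 15)
Before havoc g: ∀g_1. ((4*g_1 < -6 ∧ 2*g_1 < -4) ∨ (2*n ≤ 9 ∧ (1/2)*n < 2*g_1 + 15))
Before g := pos - 2: ∀g_1. ((4*g_1 < -6 ∧ 2*g_1 < -4) ∨ (2*n ≤ 9 ∧ (1/2)*n < 2*g_1 + 15))
Answer: WP = ∀g_1. ((4*g_1 < -6 ∧ 2*g_1 < -4) ∨ (2*n ≤ 9 ∧ (1/2)*n < 2*g_1 + 15))


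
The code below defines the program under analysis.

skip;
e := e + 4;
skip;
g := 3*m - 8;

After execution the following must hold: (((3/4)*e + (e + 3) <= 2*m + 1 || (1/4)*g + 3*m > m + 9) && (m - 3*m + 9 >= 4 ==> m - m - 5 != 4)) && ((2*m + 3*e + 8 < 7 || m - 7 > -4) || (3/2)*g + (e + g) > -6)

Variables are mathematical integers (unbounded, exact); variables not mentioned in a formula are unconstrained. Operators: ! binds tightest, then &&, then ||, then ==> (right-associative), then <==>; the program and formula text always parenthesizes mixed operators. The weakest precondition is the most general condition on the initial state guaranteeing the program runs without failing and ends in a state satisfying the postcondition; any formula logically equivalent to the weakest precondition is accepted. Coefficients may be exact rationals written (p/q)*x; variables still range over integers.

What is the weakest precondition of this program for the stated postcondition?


Working backward. After the program, the postcondition (((3/4)*e + (e + 3) <= 2*m + 1 || (1/4)*g + 3*m > m + 9) && (m - 3*m + 9 >= 4 ==> m - m - 5 != 4)) && ((2*m + 3*e + 8 < 7 || m - 7 > -4) || (3/2)*g + (e + g) > -6) must hold; in canonical form it is ((7/4)*e <= 2*m - 2 || (1/4)*g + 2*m > 9) && (3*e + 2*m < -1 || m > 3 || e + (5/2)*g > -6).
Before g := 3*m - 8: ((7/4)*e <= 2*m - 2 || (11/4)*m > 11) && (3*e + 2*m < -1 || m > 3 || e + (15/2)*m > 14)
Before skip: ((7/4)*e <= 2*m - 2 || (11/4)*m > 11) && (3*e + 2*m < -1 || m > 3 || e + (15/2)*m > 14)
Before e := e + 4: ((7/4)*e <= 2*m - 9 || (11/4)*m > 11) && (3*e + 2*m < -13 || m > 3 || e + (15/2)*m > 10)
Before skip: ((7/4)*e <= 2*m - 9 || (11/4)*m > 11) && (3*e + 2*m < -13 || m > 3 || e + (15/2)*m > 10)
Answer: WP = ((7/4)*e <= 2*m - 9 || (11/4)*m > 11) && (3*e + 2*m < -13 || m > 3 || e + (15/2)*m > 10)


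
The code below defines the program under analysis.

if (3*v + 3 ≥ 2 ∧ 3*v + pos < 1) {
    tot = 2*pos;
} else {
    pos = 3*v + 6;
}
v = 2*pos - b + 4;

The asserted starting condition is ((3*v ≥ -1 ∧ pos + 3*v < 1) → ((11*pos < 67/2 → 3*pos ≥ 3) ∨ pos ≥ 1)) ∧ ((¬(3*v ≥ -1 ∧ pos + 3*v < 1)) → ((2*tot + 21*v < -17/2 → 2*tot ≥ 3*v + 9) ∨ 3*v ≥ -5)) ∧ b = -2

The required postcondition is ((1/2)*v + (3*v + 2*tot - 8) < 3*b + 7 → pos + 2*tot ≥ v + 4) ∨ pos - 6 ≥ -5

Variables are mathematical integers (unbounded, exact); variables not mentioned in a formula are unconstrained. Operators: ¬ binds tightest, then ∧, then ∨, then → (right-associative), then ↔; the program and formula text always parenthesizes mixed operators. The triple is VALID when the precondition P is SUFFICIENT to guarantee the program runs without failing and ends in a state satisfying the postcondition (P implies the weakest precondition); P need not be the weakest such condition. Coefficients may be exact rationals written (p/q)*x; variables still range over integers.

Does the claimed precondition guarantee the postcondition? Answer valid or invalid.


Working backward. After the program, the postcondition ((1/2)*v + (3*v + 2*tot - 8) < 3*b + 7 → pos + 2*tot ≥ v + 4) ∨ pos - 6 ≥ -5 must hold; in canonical form it is (2*tot + (7/2)*v < 3*b + 15 → pos + 2*tot ≥ v + 4) ∨ pos ≥ 1.
Before v := 2*pos - b + 4: (7*pos + 2*tot < (13/2)*b + 1 → b + 2*tot ≥ pos + 8) ∨ pos ≥ 1
Then branch requires (11*pos < (13/2)*b + 1 → b + 3*pos ≥ 8) ∨ pos ≥ 1; else branch requires (2*tot + 21*v < (13/2)*b - 41 → b + 2*tot ≥ 3*v + 14) ∨ 3*v ≥ -5.
Before the if: ((3*v ≥ -1 ∧ pos + 3*v < 1) → ((11*pos < (13/2)*b + 1 → b + 3*pos ≥ 8) ∨ pos ≥ 1)) ∧ ((¬(3*v ≥ -1 ∧ pos + 3*v < 1)) → ((2*tot + 21*v < (13/2)*b - 41 → b + 2*tot ≥ 3*v + 14) ∨ 3*v ≥ -5))
The weakest precondition is ((3*v ≥ -1 ∧ pos + 3*v < 1) → ((11*pos < (13/2)*b + 1 → b + 3*pos ≥ 8) ∨ pos ≥ 1)) ∧ ((¬(3*v ≥ -1 ∧ pos + 3*v < 1)) → ((2*tot + 21*v < (13/2)*b - 41 → b + 2*tot ≥ 3*v + 14) ∨ 3*v ≥ -5)).
Check whether ((3*v ≥ -1 ∧ pos + 3*v < 1) → ((11*pos < 67/2 → 3*pos ≥ 3) ∨ pos ≥ 1)) ∧ ((¬(3*v ≥ -1 ∧ pos + 3*v < 1)) → ((2*tot + 21*v < -17/2 → 2*tot ≥ 3*v + 9) ∨ 3*v ≥ -5)) ∧ b = -2 implies it.
Countermodel: at the initial state b = -2, pos = -2, tot = 0, v = -3, the precondition holds but the weakest precondition fails.
Answer: invalid


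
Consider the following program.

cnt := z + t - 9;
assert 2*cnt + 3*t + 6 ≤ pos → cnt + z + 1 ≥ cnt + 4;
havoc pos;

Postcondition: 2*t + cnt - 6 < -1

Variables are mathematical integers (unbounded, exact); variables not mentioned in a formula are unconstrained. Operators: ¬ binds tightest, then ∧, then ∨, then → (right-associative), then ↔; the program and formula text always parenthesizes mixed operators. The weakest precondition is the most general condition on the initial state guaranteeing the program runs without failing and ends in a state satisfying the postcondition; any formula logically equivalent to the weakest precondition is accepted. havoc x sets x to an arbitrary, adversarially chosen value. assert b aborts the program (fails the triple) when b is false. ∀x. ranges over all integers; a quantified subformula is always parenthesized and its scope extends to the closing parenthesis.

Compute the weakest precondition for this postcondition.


Working backward. After the program, the postcondition 2*t + cnt - 6 < -1 must hold; in canonical form it is cnt + 2*t < 5.
Before havoc pos: cnt + 2*t < 5
Before assert 2*cnt + 3*t + 6 ≤ pos → cnt + z + 1 ≥ cnt + 4: (2*cnt + 3*t ≤ pos - 6 → z ≥ 3) ∧ cnt + 2*t < 5
Before cnt := z + t - 9: (5*t + 2*z ≤ pos + 12 → z ≥ 3) ∧ 3*t + z < 14
Answer: WP = (5*t + 2*z ≤ pos + 12 → z ≥ 3) ∧ 3*t + z < 14


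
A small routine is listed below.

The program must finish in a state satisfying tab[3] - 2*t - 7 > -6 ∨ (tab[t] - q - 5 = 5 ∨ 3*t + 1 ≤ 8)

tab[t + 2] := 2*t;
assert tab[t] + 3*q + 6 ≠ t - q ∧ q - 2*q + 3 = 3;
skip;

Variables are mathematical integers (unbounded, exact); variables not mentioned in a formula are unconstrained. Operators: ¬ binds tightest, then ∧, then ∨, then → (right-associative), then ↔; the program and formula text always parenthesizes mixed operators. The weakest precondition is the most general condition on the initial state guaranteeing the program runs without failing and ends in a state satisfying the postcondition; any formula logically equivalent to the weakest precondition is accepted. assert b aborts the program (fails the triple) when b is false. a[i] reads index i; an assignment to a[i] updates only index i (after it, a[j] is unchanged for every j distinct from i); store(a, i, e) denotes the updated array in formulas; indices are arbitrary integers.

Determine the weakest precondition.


Working backward. After the program, the postcondition tab[3] - 2*t - 7 > -6 ∨ (tab[t] - q - 5 = 5 ∨ 3*t + 1 ≤ 8) must hold; in canonical form it is tab[3] > 2*t + 1 ∨ tab[t] = q + 10 ∨ 3*t ≤ 7.
Before skip: tab[3] > 2*t + 1 ∨ tab[t] = q + 10 ∨ 3*t ≤ 7
Before assert tab[t] + 3*q + 6 ≠ t - q ∧ q - 2*q + 3 = 3: tab[t] + 4*q ≠ t - 6 ∧ q = 0 ∧ (tab[3] > 2*t + 1 ∨ tab[t] = q + 10 ∨ 3*t ≤ 7)
Before tab[t + 2] := 2*t: store(tab, t + 2, 2*t)[t] + 4*q ≠ t - 6 ∧ q = 0 ∧ (store(tab, t + 2, 2*t)[3] > 2*t + 1 ∨ store(tab, t + 2, 2*t)[t] = q + 10 ∨ 3*t ≤ 7)
Answer: WP = store(tab, t + 2, 2*t)[t] + 4*q ≠ t - 6 ∧ q = 0 ∧ (store(tab, t + 2, 2*t)[3] > 2*t + 1 ∨ store(tab, t + 2, 2*t)[t] = q + 10 ∨ 3*t ≤ 7)


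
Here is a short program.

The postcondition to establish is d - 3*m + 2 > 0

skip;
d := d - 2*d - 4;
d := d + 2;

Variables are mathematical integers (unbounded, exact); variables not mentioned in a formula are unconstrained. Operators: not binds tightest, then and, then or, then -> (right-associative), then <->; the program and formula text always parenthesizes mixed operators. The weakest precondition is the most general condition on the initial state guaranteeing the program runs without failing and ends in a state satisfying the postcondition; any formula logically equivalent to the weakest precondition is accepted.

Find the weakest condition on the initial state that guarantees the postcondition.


Working backward. After the program, the postcondition d - 3*m + 2 > 0 must hold; in canonical form it is d > 3*m - 2.
Before d := d + 2: d > 3*m - 4
Before d := d - 2*d - 4: d + 3*m < 0
Before skip: d + 3*m < 0
Answer: WP = d + 3*m < 0


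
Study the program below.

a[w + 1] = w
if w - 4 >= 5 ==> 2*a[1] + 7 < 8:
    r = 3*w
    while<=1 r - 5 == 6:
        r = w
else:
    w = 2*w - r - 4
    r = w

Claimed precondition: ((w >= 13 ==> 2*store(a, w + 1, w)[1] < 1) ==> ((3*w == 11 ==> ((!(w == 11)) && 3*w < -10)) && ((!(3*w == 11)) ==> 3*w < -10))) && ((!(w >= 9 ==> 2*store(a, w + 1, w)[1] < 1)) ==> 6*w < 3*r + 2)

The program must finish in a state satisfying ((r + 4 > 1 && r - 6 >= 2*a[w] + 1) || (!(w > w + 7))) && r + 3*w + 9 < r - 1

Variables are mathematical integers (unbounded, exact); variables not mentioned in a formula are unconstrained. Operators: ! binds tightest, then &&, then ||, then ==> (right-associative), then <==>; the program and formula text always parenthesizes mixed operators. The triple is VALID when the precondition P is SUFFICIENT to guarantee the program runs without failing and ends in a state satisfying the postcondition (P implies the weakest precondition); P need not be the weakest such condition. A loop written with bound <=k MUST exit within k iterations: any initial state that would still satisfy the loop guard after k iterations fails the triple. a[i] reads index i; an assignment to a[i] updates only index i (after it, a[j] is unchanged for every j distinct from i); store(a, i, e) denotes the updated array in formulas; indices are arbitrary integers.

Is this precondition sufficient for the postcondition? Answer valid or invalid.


Working backward. After the program, the postcondition ((r + 4 > 1 && r - 6 >= 2*a[w] + 1) || (!(w > w + 7))) && r + 3*w + 9 < r - 1 must hold; in canonical form it is 3*w < -10.
Then branch requires (3*w == 11 ==> ((!(w == 11)) && 3*w < -10)) && ((!(3*w == 11)) ==> 3*w < -10); else branch requires 6*w < 3*r + 2.
Before the if: ((w >= 9 ==> 2*a[1] < 1) ==> ((3*w == 11 ==> ((!(w == 11)) && 3*w < -10)) && ((!(3*w == 11)) ==> 3*w < -10))) && ((!(w >= 9 ==> 2*a[1] < 1)) ==> 6*w < 3*r + 2)
Before a[w + 1] := w: ((w >= 9 ==> 2*store(a, w + 1, w)[1] < 1) ==> ((3*w == 11 ==> ((!(w == 11)) && 3*w < -10)) && ((!(3*w == 11)) ==> 3*w < -10))) && ((!(w >= 9 ==> 2*store(a, w + 1, w)[1] < 1)) ==> 6*w < 3*r + 2)
The weakest precondition is ((w >= 9 ==> 2*store(a, w + 1, w)[1] < 1) ==> ((3*w == 11 ==> ((!(w == 11)) && 3*w < -10)) && ((!(3*w == 11)) ==> 3*w < -10))) && ((!(w >= 9 ==> 2*store(a, w + 1, w)[1] < 1)) ==> 6*w < 3*r + 2).
Check whether ((w >= 13 ==> 2*store(a, w + 1, w)[1] < 1) ==> ((3*w == 11 ==> ((!(w == 11)) && 3*w < -10)) && ((!(3*w == 11)) ==> 3*w < -10))) && ((!(w >= 9 ==> 2*store(a, w + 1, w)[1] < 1)) ==> 6*w < 3*r + 2) implies it.
Every state satisfying the precondition satisfies the weakest precondition: the implication holds.
Answer: valid


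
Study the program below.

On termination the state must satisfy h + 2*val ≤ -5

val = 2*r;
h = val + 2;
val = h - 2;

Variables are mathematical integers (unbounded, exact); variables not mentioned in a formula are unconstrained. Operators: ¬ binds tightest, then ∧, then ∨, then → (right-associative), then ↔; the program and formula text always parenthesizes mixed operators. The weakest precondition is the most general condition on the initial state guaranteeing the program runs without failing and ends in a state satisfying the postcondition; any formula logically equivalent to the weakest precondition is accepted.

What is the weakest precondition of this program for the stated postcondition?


Working backward. After the program, h + 2*val ≤ -5 must hold.
Before val := h - 2: 3*h ≤ -1
Before h := val + 2: 3*val ≤ -7
Before val := 2*r: 6*r ≤ -7
Answer: WP = 6*r ≤ -7


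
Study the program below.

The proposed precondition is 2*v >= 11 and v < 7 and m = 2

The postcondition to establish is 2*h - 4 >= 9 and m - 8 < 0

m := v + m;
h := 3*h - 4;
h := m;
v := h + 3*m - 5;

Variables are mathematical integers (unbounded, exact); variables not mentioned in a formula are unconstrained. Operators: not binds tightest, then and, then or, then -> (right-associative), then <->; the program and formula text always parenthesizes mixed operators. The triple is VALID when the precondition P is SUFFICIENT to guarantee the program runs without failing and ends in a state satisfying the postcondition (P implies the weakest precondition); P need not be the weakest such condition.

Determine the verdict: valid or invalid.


Working backward. After the program, the postcondition 2*h - 4 >= 9 and m - 8 < 0 must hold; in canonical form it is 2*h >= 13 and m < 8.
Before v := h + 3*m - 5: 2*h >= 13 and m < 8
Before h := m: 2*m >= 13 and m < 8
Before h := 3*h - 4: 2*m >= 13 and m < 8
Before m := v + m: 2*m + 2*v >= 13 and m + v < 8
The weakest precondition is 2*m + 2*v >= 13 and m + v < 8.
Check whether 2*v >= 11 and v < 7 and m = 2 implies it.
Countermodel: at the initial state m = 2, v = 6, the precondition holds but the weakest precondition fails.
Answer: invalid


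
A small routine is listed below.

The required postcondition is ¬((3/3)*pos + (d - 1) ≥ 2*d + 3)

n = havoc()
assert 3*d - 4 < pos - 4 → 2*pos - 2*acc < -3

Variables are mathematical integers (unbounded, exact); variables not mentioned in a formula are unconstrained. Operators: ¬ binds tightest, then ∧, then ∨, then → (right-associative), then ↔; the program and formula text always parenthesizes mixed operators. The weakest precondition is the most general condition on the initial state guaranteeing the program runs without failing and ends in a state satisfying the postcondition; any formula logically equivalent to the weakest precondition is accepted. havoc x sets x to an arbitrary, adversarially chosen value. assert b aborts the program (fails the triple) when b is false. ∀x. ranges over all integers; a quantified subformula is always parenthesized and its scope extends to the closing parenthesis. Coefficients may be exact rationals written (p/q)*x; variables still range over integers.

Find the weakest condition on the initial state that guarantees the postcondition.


Working backward. After the program, the postcondition ¬((3/3)*pos + (d - 1) ≥ 2*d + 3) must hold; in canonical form it is ¬(pos ≥ d + 4).
Before assert 3*d - 4 < pos - 4 → 2*pos - 2*acc < -3: (3*d < pos → 2*pos < 2*acc - 3) ∧ (¬(pos ≥ d + 4))
Before havoc n: (3*d < pos → 2*pos < 2*acc - 3) ∧ (¬(pos ≥ d + 4))
Answer: WP = (3*d < pos → 2*pos < 2*acc - 3) ∧ (¬(pos ≥ d + 4))


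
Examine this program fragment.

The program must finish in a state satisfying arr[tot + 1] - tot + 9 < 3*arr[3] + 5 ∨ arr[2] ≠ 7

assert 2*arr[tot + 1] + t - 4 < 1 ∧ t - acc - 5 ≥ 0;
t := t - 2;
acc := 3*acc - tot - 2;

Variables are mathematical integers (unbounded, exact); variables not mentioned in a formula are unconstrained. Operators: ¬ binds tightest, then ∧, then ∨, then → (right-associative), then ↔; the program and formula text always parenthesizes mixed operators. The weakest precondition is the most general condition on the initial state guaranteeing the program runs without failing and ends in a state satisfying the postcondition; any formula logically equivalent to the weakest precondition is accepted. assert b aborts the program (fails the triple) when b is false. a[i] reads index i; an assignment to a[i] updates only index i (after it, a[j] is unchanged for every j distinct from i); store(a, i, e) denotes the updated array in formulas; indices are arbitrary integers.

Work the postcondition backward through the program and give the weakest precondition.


Working backward. After the program, the postcondition arr[tot + 1] - tot + 9 < 3*arr[3] + 5 ∨ arr[2] ≠ 7 must hold; in canonical form it is arr[tot + 1] < 3*arr[3] + tot - 4 ∨ arr[2] ≠ 7.
Before acc := 3*acc - tot - 2: arr[tot + 1] < 3*arr[3] + tot - 4 ∨ arr[2] ≠ 7
Before t := t - 2: arr[tot + 1] < 3*arr[3] + tot - 4 ∨ arr[2] ≠ 7
Before assert 2*arr[tot + 1] + t - 4 < 1 ∧ t - acc - 5 ≥ 0: 2*arr[tot + 1] + t < 5 ∧ t ≥ acc + 5 ∧ (arr[tot + 1] < 3*arr[3] + tot - 4 ∨ arr[2] ≠ 7)
Answer: WP = 2*arr[tot + 1] + t < 5 ∧ t ≥ acc + 5 ∧ (arr[tot + 1] < 3*arr[3] + tot - 4 ∨ arr[2] ≠ 7)


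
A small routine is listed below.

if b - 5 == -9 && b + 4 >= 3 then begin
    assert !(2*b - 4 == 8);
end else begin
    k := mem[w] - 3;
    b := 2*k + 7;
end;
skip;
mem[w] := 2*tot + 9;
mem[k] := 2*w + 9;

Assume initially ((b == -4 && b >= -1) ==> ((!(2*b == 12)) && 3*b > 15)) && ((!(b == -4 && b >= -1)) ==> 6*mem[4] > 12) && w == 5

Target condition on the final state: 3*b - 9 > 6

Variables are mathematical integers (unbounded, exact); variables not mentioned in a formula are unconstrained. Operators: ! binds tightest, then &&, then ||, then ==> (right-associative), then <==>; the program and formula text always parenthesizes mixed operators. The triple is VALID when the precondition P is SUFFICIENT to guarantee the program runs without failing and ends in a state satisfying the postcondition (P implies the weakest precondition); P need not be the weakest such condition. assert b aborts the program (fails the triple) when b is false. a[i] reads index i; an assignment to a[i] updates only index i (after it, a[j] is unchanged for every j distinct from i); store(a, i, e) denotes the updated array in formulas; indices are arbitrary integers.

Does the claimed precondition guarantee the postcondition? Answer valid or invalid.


Working backward. After the program, the postcondition 3*b - 9 > 6 must hold; in canonical form it is 3*b > 15.
Before mem[k] := 2*w + 9: 3*b > 15
Before mem[w] := 2*tot + 9: 3*b > 15
Before skip: 3*b > 15
Then branch requires (!(2*b == 12)) && 3*b > 15; else branch requires 6*mem[w] > 12.
Before the if: ((b == -4 && b >= -1) ==> ((!(2*b == 12)) && 3*b > 15)) && ((!(b == -4 && b >= -1)) ==> 6*mem[w] > 12)
The weakest precondition is ((b == -4 && b >= -1) ==> ((!(2*b == 12)) && 3*b > 15)) && ((!(b == -4 && b >= -1)) ==> 6*mem[w] > 12).
Check whether ((b == -4 && b >= -1) ==> ((!(2*b == 12)) && 3*b > 15)) && ((!(b == -4 && b >= -1)) ==> 6*mem[4] > 12) && w == 5 implies it.
Countermodel: at the initial state b = 0, mem = {[4] = 3, [5] = 0, elsewhere 3}, w = 5, the precondition holds but the weakest precondition fails.
Answer: invalid


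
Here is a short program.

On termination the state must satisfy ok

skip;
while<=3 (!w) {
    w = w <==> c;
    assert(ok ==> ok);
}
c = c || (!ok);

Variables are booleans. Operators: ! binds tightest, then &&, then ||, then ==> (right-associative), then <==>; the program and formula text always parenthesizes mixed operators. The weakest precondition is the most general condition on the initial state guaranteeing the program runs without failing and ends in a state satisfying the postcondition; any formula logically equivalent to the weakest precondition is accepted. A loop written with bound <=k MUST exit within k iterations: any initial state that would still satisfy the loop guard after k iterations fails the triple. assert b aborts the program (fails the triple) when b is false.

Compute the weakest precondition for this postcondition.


Working backward. After the program, ok must hold.
Before c := c || (!ok): ok
Before the loop (bound <=3), unroll the exhaustion recursion (WP_0 = exit-now case; WP_j = one more guarded iteration, up to j = 3):
  WP_0: w && ok
  WP_1: ((!w) ==> ((w <==> c) && ok)) && (w ==> ok)
  WP_2: ((!w) ==> (((!(w <==> c)) ==> (((w <==> c) <==> c) && ok)) && ((w <==> c) ==> ok))) && (w ==> ok)
  WP_3: ((!w) ==> (((!(w <==> c)) ==> (((!((w <==> c) <==> c)) ==> ((((w <==> c) <==> c) <==> c) && ok)) && (((w <==> c) <==> c) ==> ok))) && ((w <==> c) ==> ok))) && (w ==> ok)
So before the loop: ((!w) ==> (((!(w <==> c)) ==> (((!((w <==> c) <==> c)) ==> ((((w <==> c) <==> c) <==> c) && ok)) && (((w <==> c) <==> c) ==> ok))) && ((w <==> c) ==> ok))) && (w ==> ok)
Before skip: ((!w) ==> (((!(w <==> c)) ==> (((!((w <==> c) <==> c)) ==> ((((w <==> c) <==> c) <==> c) && ok)) && (((w <==> c) <==> c) ==> ok))) && ((w <==> c) ==> ok))) && (w ==> ok)
Answer: WP = ((!w) ==> (((!(w <==> c)) ==> (((!((w <==> c) <==> c)) ==> ((((w <==> c) <==> c) <==> c) && ok)) && (((w <==> c) <==> c) ==> ok))) && ((w <==> c) ==> ok))) && (w ==> ok)


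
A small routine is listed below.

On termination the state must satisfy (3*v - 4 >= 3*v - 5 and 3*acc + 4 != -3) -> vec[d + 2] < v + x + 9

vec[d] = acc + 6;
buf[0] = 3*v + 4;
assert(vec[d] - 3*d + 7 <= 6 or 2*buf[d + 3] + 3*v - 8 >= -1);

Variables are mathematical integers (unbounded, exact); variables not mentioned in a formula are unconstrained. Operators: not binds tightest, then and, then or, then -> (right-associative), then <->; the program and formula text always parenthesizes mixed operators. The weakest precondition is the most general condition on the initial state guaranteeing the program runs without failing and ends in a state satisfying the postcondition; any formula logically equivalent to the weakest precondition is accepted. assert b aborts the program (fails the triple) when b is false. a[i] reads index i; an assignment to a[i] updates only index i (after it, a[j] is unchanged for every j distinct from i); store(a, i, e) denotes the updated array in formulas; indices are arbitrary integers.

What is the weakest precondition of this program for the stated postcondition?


Working backward. After the program, the postcondition (3*v - 4 >= 3*v - 5 and 3*acc + 4 != -3) -> vec[d + 2] < v + x + 9 must hold; in canonical form it is 3*acc != -7 -> vec[d + 2] < v + x + 9.
Before assert vec[d] - 3*d + 7 <= 6 or 2*buf[d + 3] + 3*v - 8 >= -1: (vec[d] <= 3*d - 1 or 2*buf[d + 3] + 3*v >= 7) and (3*acc != -7 -> vec[d + 2] < v + x + 9)
Before buf[0] := 3*v + 4: (vec[d] <= 3*d - 1 or 2*store(buf, 0, 3*v + 4)[d + 3] + 3*v >= 7) and (3*acc != -7 -> vec[d + 2] < v + x + 9)
Before vec[d] := acc + 6: (store(vec, d, acc + 6)[d] <= 3*d - 1 or 2*store(buf, 0, 3*v + 4)[d + 3] + 3*v >= 7) and (3*acc != -7 -> store(vec, d, acc + 6)[d + 2] < v + x + 9)
Answer: WP = (store(vec, d, acc + 6)[d] <= 3*d - 1 or 2*store(buf, 0, 3*v + 4)[d + 3] + 3*v >= 7) and (3*acc != -7 -> store(vec, d, acc + 6)[d + 2] < v + x + 9)


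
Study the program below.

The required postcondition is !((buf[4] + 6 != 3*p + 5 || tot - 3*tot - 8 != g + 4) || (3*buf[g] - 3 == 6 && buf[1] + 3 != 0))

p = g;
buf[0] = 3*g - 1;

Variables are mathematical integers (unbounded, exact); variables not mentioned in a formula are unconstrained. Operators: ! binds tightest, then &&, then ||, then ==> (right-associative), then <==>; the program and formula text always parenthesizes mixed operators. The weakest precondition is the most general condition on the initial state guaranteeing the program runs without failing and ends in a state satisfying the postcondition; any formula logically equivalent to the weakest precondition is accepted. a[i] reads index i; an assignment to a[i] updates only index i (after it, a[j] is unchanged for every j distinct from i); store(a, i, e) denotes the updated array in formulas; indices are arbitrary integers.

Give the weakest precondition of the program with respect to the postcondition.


Working backward. After the program, the postcondition !((buf[4] + 6 != 3*p + 5 || tot - 3*tot - 8 != g + 4) || (3*buf[g] - 3 == 6 && buf[1] + 3 != 0)) must hold; in canonical form it is !(buf[4] != 3*p - 1 || g + 2*tot != -12 || (3*buf[g] == 9 && buf[1] != -3)).
Before buf[0] := 3*g - 1: !(buf[4] != 3*p - 1 || g + 2*tot != -12 || (3*store(buf, 0, 3*g - 1)[g] == 9 && buf[1] != -3))
Before p := g: !(buf[4] != 3*g - 1 || g + 2*tot != -12 || (3*store(buf, 0, 3*g - 1)[g] == 9 && buf[1] != -3))
Answer: WP = !(buf[4] != 3*g - 1 || g + 2*tot != -12 || (3*store(buf, 0, 3*g - 1)[g] == 9 && buf[1] != -3))


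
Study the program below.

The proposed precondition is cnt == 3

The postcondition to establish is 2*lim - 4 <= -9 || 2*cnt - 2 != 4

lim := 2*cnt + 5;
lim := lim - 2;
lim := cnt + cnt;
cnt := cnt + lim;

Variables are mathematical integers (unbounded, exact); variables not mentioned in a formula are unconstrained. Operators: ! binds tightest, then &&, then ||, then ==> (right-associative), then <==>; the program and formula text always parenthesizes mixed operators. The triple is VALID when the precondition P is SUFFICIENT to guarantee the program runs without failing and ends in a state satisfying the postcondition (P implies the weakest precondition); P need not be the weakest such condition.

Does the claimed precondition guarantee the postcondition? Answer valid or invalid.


Working backward. After the program, the postcondition 2*lim - 4 <= -9 || 2*cnt - 2 != 4 must hold; in canonical form it is 2*lim <= -5 || 2*cnt != 6.
Before cnt := cnt + lim: 2*lim <= -5 || 2*cnt + 2*lim != 6
Before lim := cnt + cnt: 4*cnt <= -5 || 6*cnt != 6
Before lim := lim - 2: 4*cnt <= -5 || 6*cnt != 6
Before lim := 2*cnt + 5: 4*cnt <= -5 || 6*cnt != 6
The weakest precondition is 4*cnt <= -5 || 6*cnt != 6.
Check whether cnt == 3 implies it.
Every state satisfying the precondition satisfies the weakest precondition: the implication holds.
Answer: valid


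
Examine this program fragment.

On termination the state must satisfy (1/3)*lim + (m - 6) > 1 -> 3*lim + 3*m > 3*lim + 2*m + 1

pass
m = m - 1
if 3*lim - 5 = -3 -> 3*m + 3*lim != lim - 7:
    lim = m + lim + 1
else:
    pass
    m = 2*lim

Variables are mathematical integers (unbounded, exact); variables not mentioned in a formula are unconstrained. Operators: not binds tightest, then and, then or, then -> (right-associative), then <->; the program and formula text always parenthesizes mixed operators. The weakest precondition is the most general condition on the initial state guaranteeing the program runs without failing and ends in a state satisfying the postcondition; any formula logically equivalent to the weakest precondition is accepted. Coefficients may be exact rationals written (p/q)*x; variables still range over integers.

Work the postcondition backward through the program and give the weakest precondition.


Working backward. After the program, the postcondition (1/3)*lim + (m - 6) > 1 -> 3*lim + 3*m > 3*lim + 2*m + 1 must hold; in canonical form it is (1/3)*lim + m > 7 -> m > 1.
Then branch requires (1/3)*lim + (4/3)*m > 20/3 -> m > 1; else branch requires (7/3)*lim > 7 -> 2*lim > 1.
Before the if: ((3*lim = 2 -> 2*lim + 3*m != -7) -> ((1/3)*lim + (4/3)*m > 20/3 -> m > 1)) and ((not (3*lim = 2 -> 2*lim + 3*m != -7)) -> ((7/3)*lim > 7 -> 2*lim > 1))
Before m := m - 1: ((3*lim = 2 -> 2*lim + 3*m != -4) -> ((1/3)*lim + (4/3)*m > 8 -> m > 2)) and ((not (3*lim = 2 -> 2*lim + 3*m != -4)) -> ((7/3)*lim > 7 -> 2*lim > 1))
Before skip: ((3*lim = 2 -> 2*lim + 3*m != -4) -> ((1/3)*lim + (4/3)*m > 8 -> m > 2)) and ((not (3*lim = 2 -> 2*lim + 3*m != -4)) -> ((7/3)*lim > 7 -> 2*lim > 1))
Answer: WP = ((3*lim = 2 -> 2*lim + 3*m != -4) -> ((1/3)*lim + (4/3)*m > 8 -> m > 2)) and ((not (3*lim = 2 -> 2*lim + 3*m != -4)) -> ((7/3)*lim > 7 -> 2*lim > 1))


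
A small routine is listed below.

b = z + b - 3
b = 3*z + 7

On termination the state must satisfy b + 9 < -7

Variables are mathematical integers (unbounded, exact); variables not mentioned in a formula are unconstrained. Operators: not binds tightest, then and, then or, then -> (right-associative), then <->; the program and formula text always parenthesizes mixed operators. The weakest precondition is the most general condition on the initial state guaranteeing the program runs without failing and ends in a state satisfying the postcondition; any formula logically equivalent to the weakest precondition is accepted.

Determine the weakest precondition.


Working backward. After the program, the postcondition b + 9 < -7 must hold; in canonical form it is b < -16.
Before b := 3*z + 7: 3*z < -23
Before b := z + b - 3: 3*z < -23
Answer: WP = 3*z < -23


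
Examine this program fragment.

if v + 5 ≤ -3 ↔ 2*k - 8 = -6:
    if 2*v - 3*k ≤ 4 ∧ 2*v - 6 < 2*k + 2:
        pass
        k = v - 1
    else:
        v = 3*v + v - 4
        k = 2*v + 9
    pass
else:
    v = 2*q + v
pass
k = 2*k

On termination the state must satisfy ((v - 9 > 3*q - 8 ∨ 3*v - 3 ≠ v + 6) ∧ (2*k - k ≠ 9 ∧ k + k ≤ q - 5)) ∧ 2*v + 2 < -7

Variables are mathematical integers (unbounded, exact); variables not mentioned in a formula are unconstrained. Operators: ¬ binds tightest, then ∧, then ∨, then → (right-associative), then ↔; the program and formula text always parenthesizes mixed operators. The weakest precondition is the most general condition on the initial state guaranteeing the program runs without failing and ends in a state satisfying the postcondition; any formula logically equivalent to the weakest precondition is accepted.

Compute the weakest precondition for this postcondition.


Working backward. After the program, the postcondition ((v - 9 > 3*q - 8 ∨ 3*v - 3 ≠ v + 6) ∧ (2*k - k ≠ 9 ∧ k + k ≤ q - 5)) ∧ 2*v + 2 < -7 must hold; in canonical form it is (v > 3*q + 1 ∨ 2*v ≠ 9) ∧ k ≠ 9 ∧ 2*k ≤ q - 5 ∧ 2*v < -9.
Before k := 2*k: (v > 3*q + 1 ∨ 2*v ≠ 9) ∧ 2*k ≠ 9 ∧ 4*k ≤ q - 5 ∧ 2*v < -9
Before skip: (v > 3*q + 1 ∨ 2*v ≠ 9) ∧ 2*k ≠ 9 ∧ 4*k ≤ q - 5 ∧ 2*v < -9
Then branch requires ((2*v ≤ 3*k + 4 ∧ 2*v < 2*k + 8) → ((v > 3*q + 1 ∨ 2*v ≠ 9) ∧ 2*v ≠ 11 ∧ 4*v ≤ q - 1 ∧ 2*v < -9)) ∧ ((¬(2*v ≤ 3*k + 4 ∧ 2*v < 2*k + 8)) → ((4*v > 3*q + 5 ∨ 8*v ≠ 17) ∧ 16*v ≠ 7 ∧ 32*v ≤ q - 9 ∧ 8*v < -1)); else branch requires (v > q + 1 ∨ 4*q + 2*v ≠ 9) ∧ 2*k ≠ 9 ∧ 4*k ≤ q - 5 ∧ 4*q + 2*v < -9.
Before the if: ((v ≤ -8 ↔ 2*k = 2) → (((2*v ≤ 3*k + 4 ∧ 2*v < 2*k + 8) → ((v > 3*q + 1 ∨ 2*v ≠ 9) ∧ 2*v ≠ 11 ∧ 4*v ≤ q - 1 ∧ 2*v < -9)) ∧ ((¬(2*v ≤ 3*k + 4 ∧ 2*v < 2*k + 8)) → ((4*v > 3*q + 5 ∨ 8*v ≠ 17) ∧ 16*v ≠ 7 ∧ 32*v ≤ q - 9 ∧ 8*v < -1)))) ∧ ((¬(v ≤ -8 ↔ 2*k = 2)) → ((v > q + 1 ∨ 4*q + 2*v ≠ 9) ∧ 2*k ≠ 9 ∧ 4*k ≤ q - 5 ∧ 4*q + 2*v < -9))
Answer: WP = ((v ≤ -8 ↔ 2*k = 2) → (((2*v ≤ 3*k + 4 ∧ 2*v < 2*k + 8) → ((v > 3*q + 1 ∨ 2*v ≠ 9) ∧ 2*v ≠ 11 ∧ 4*v ≤ q - 1 ∧ 2*v < -9)) ∧ ((¬(2*v ≤ 3*k + 4 ∧ 2*v < 2*k + 8)) → ((4*v > 3*q + 5 ∨ 8*v ≠ 17) ∧ 16*v ≠ 7 ∧ 32*v ≤ q - 9 ∧ 8*v < -1)))) ∧ ((¬(v ≤ -8 ↔ 2*k = 2)) → ((v > q + 1 ∨ 4*q + 2*v ≠ 9) ∧ 2*k ≠ 9 ∧ 4*k ≤ q - 5 ∧ 4*q + 2*v < -9))
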